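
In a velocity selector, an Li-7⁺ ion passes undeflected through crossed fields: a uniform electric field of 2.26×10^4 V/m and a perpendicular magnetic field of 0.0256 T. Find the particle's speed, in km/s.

For zero net force, qE = qvB, so v = E/B.
v = (2.26×10^4) / (0.0256) = 8.83×10^5 m/s.

v ≈ 883 km/s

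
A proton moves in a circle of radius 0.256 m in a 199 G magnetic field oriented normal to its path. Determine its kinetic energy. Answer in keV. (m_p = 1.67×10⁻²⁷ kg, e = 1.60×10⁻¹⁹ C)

K ≈ 1.24 keV

v = qBr/m = (1×1.60×10^-19)(0.0199)(0.256) / (1.67×10^-27) = 4.88×10^5 m/s.
K = ½mv² = 0.5·(1.67×10^-27)·(4.88×10^5)² = 1.99×10^-16 J = 1.24 keV.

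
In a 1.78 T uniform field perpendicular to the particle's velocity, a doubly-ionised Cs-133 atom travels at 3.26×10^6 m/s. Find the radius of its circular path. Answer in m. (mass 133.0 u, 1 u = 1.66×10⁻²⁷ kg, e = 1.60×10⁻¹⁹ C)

The magnetic force provides the centripetal force: qvB = mv²/r, so r = mv/(qB).
r = (2.21×10^-25 kg)(3.26×10^6 m/s) / [(2×1.60×10^-19 C)(1.78 T)] = 1.26 m.

r ≈ 1.26 m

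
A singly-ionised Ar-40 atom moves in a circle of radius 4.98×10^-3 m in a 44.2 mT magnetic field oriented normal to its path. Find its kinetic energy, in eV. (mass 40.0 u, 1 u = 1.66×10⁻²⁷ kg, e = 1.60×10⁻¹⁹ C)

v = qBr/m = (1×1.60×10^-19)(0.0442)(4.98×10^-3) / (6.64×10^-26) = 530 m/s.
K = ½mv² = 0.5·(6.64×10^-26)·(530)² = 9.34×10^-21 J = 0.0584 eV.

K ≈ 0.0584 eV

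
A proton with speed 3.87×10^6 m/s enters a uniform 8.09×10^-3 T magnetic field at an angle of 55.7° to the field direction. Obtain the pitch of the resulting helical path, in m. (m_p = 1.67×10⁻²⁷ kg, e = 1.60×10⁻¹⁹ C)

The velocity component along B is v∥ = v cos55.7° = 2.18×10^6 m/s.
The cyclotron period T = 2πm/(qB) = 8.11×10^-6 s is set by m, q, B alone.
Pitch = v∥·T = (2.18×10^6)(8.11×10^-6) = 17.7 m.

pitch ≈ 17.7 m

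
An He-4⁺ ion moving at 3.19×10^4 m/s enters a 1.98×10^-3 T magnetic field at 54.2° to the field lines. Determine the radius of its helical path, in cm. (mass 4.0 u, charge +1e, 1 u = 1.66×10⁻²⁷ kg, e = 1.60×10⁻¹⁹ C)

r ≈ 54.2 cm

Only the perpendicular component v⊥ = v sin54.2° = 2.59×10^4 m/s is bent by the field.
r = m v⊥ /(qB) = (6.64×10^-27)(2.59×10^4) / [(1×1.60×10^-19)(1.98×10^-3)] = 0.542 m.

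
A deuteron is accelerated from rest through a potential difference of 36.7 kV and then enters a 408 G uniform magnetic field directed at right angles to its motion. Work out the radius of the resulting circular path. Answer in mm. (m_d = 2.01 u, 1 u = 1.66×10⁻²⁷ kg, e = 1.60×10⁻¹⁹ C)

r ≈ 959 mm

The kinetic energy gained is K = qV = (1×1.60×10^-19)(3.67×10^4) = 5.87×10^-15 J.
v = √(2K/m) = 1.88×10^6 m/s.
r = mv/(qB) = (3.34×10^-27)(1.88×10^6) / [(1×1.60×10^-19)(0.0408)] = 0.959 m.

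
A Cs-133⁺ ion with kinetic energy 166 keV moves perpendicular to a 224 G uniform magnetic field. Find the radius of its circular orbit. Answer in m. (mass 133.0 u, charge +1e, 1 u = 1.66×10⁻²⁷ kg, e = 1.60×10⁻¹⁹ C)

Convert the energy: K = 166 keV = 2.66×10^-14 J.
v = √(2K/m) = √(2·2.66×10^-14/2.21×10^-25) = 4.91×10^5 m/s.
r = mv/(qB) = (2.21×10^-25)(4.91×10^5) / [(1×1.60×10^-19)(0.0224)] = 30.2 m.

r ≈ 30.2 m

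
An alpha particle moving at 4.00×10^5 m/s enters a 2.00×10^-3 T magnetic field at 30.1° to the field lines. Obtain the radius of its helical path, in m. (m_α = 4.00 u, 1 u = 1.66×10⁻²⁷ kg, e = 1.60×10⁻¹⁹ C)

Only the perpendicular component v⊥ = v sin30.1° = 2.01×10^5 m/s is bent by the field.
r = m v⊥ /(qB) = (6.64×10^-27)(2.01×10^5) / [(2×1.60×10^-19)(2.00×10^-3)] = 2.08 m.

r ≈ 2.08 m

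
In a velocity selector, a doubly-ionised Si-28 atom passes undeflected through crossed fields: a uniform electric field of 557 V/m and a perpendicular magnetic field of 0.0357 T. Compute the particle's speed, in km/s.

For zero net force, qE = qvB, so v = E/B.
v = (557) / (0.0357) = 1.56×10^4 m/s.

v ≈ 15.6 km/s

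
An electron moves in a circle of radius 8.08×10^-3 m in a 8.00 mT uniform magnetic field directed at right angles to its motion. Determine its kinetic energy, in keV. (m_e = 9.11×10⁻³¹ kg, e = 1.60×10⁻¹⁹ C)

K ≈ 0.367 keV

v = qBr/m = (1×1.60×10^-19)(8.00×10^-3)(8.08×10^-3) / (9.11×10^-31) = 1.14×10^7 m/s.
K = ½mv² = 0.5·(9.11×10^-31)·(1.14×10^7)² = 5.87×10^-17 J = 0.367 keV.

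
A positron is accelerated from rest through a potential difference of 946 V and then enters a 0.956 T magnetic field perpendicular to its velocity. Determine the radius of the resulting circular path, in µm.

r ≈ 109 µm

The kinetic energy gained is K = qV = (1×1.60×10^-19)(946) = 1.51×10^-16 J.
v = √(2K/m) = 1.82×10^7 m/s.
r = mv/(qB) = (9.11×10^-31)(1.82×10^7) / [(1×1.60×10^-19)(0.956)] = 1.09×10^-4 m.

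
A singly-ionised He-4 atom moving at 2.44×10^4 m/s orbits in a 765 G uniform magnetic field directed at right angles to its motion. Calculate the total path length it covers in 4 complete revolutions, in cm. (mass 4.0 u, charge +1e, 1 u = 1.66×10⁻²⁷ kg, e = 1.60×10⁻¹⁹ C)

r = mv/(qB) = 0.0132 m, so one revolution covers 2πr = 0.0832 m.
In 4 revolutions: L = 4·2πr = 0.333 m.

L ≈ 33.3 cm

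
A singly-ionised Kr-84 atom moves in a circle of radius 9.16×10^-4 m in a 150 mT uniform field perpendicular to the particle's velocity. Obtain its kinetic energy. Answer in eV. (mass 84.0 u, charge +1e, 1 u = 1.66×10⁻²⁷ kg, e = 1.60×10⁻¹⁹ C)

v = qBr/m = (1×1.60×10^-19)(0.150)(9.16×10^-4) / (1.39×10^-25) = 158 m/s.
K = ½mv² = 0.5·(1.39×10^-25)·(158)² = 1.73×10^-21 J = 0.0108 eV.

K ≈ 0.0108 eV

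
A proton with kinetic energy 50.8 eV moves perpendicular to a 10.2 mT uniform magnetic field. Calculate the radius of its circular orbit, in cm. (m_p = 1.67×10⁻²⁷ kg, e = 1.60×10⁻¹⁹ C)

Convert the energy: K = 50.8 eV = 8.13×10^-18 J.
v = √(2K/m) = √(2·8.13×10^-18/1.67×10^-27) = 9.87×10^4 m/s.
r = mv/(qB) = (1.67×10^-27)(9.87×10^4) / [(1×1.60×10^-19)(0.0102)] = 0.101 m.

r ≈ 10.1 cm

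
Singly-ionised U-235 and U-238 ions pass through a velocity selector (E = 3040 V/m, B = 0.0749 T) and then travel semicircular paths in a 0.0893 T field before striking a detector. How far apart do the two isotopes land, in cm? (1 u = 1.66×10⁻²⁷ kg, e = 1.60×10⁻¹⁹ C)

Δd ≈ 2.83 cm

Both emerge at v = E/B₁ = 4.06×10^4 m/s.
r = mv/(qB₂), so r₁ = 1.1081 m and r₂ = 1.1223 m, giving Δr = 0.0141 m.
After a semicircle each ion lands a diameter 2r from the entry slit, so the separation is 2Δr = 0.0283 m.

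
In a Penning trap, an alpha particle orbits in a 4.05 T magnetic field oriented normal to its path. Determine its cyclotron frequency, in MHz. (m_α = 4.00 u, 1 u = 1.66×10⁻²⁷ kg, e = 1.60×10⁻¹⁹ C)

f ≈ 31.1 MHz

f = qB/(2πm) = (2×1.60×10^-19)(4.05) / [2π(6.64×10^-27)] = 3.11×10^7 Hz.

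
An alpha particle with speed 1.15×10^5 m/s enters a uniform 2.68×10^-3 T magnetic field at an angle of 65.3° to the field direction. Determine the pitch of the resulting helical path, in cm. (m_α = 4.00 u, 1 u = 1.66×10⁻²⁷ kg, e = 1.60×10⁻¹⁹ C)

pitch ≈ 234 cm

The velocity component along B is v∥ = v cos65.3° = 4.81×10^4 m/s.
The cyclotron period T = 2πm/(qB) = 4.86×10^-5 s is set by m, q, B alone.
Pitch = v∥·T = (4.81×10^4)(4.86×10^-5) = 2.34 m.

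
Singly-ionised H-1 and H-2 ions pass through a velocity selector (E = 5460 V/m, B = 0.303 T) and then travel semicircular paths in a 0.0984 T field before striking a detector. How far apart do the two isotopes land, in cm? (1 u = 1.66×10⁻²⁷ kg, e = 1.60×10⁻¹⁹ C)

Both emerge at v = E/B₁ = 1.80×10^4 m/s.
r = mv/(qB₂), so r₁ = 1.90×10^-3 m and r₂ = 3.80×10^-3 m, giving Δr = 1.90×10^-3 m.
After a semicircle each ion lands a diameter 2r from the entry slit, so the separation is 2Δr = 3.80×10^-3 m.

Δd ≈ 0.380 cm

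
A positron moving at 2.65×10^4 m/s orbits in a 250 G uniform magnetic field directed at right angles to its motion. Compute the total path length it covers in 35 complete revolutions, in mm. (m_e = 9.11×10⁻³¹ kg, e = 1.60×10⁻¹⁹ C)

r = mv/(qB) = 6.04×10^-6 m, so one revolution covers 2πr = 3.79×10^-5 m.
In 35 revolutions: L = 35·2πr = 1.33×10^-3 m.

L ≈ 1.33 mm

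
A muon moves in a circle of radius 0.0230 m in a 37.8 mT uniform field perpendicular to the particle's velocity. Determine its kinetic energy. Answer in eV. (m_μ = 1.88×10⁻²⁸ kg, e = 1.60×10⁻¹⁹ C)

v = qBr/m = (1×1.60×10^-19)(0.0378)(0.0230) / (1.88×10^-28) = 7.40×10^5 m/s.
K = ½mv² = 0.5·(1.88×10^-28)·(7.40×10^5)² = 5.15×10^-17 J = 322 eV.

K ≈ 322 eV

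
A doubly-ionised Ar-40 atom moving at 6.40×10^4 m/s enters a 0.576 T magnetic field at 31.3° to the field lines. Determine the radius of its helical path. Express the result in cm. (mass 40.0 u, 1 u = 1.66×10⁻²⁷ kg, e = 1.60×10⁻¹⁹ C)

r ≈ 1.20 cm

Only the perpendicular component v⊥ = v sin31.3° = 3.32×10^4 m/s is bent by the field.
r = m v⊥ /(qB) = (6.64×10^-26)(3.32×10^4) / [(2×1.60×10^-19)(0.576)] = 0.0120 m.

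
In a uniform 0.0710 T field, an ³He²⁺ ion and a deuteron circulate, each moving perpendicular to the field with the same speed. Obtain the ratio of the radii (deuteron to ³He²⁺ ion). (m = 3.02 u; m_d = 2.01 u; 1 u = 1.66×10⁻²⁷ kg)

r = mv/(qB) ⇒ at equal v, r ∝ m/q.
r_{deuteron}/r_{³He²⁺ ion} = 1.33.

ratio ≈ 1.33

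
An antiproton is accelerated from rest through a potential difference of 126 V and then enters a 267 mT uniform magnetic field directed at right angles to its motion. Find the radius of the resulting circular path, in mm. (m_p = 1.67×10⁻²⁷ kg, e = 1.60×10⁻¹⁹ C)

The kinetic energy gained is K = qV = (1×1.60×10^-19)(126) = 2.02×10^-17 J.
v = √(2K/m) = 1.55×10^5 m/s.
r = mv/(qB) = (1.67×10^-27)(1.55×10^5) / [(1×1.60×10^-19)(0.267)] = 6.07×10^-3 m.

r ≈ 6.07 mm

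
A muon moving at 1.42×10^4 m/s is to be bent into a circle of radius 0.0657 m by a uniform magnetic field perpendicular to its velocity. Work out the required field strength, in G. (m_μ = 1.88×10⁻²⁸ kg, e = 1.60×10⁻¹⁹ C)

B ≈ 2.54 G

qvB = mv²/r gives B = mv/(qr).
B = (1.88×10^-28)(1.42×10^4) / [(1×1.60×10^-19)(0.0657)] = 2.54×10^-4 T.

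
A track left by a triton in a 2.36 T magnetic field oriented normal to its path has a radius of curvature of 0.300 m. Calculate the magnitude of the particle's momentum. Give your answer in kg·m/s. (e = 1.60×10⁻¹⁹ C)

Since qvB = mv²/r, the momentum p = mv = qBr.
p = (1×1.60×10^-19)(2.36)(0.300) = 1.13×10^-19 kg·m/s.

p ≈ 1.13×10^-19 kg·m/s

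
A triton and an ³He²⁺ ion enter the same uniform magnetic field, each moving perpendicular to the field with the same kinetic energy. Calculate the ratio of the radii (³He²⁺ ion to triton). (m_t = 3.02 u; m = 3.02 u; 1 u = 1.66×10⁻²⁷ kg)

r = √(2mK)/(qB) ⇒ at equal K, r ∝ √m/q.
r_{³He²⁺ ion}/r_{triton} = 0.500.

ratio ≈ 0.500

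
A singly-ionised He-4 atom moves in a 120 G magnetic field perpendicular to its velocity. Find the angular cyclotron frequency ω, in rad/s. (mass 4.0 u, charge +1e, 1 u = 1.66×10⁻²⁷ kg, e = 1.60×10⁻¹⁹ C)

ω ≈ 2.89×10^5 rad/s

ω = qB/m = (1×1.60×10^-19)(0.0120) / (6.64×10^-27) = 2.89×10^5 rad/s.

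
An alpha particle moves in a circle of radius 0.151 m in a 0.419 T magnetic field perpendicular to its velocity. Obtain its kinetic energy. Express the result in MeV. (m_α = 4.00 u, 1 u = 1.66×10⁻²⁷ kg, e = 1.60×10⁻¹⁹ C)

K ≈ 0.193 MeV

v = qBr/m = (2×1.60×10^-19)(0.419)(0.151) / (6.64×10^-27) = 3.05×10^6 m/s.
K = ½mv² = 0.5·(6.64×10^-27)·(3.05×10^6)² = 3.09×10^-14 J = 0.193 MeV.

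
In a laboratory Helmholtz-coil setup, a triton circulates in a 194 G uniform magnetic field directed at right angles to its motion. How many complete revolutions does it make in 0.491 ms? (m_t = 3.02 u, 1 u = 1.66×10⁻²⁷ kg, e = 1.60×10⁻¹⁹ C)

N = 48

T = 2πm/(qB) = 2π(5.0132×10^-27) / [(1×1.60×10^-19)(0.0194)] = 1.0148×10^-5 s.
N = t/T = 4.91×10^-4 / 1.0148×10^-5 ≈ 48.38, so 48 complete revolutions.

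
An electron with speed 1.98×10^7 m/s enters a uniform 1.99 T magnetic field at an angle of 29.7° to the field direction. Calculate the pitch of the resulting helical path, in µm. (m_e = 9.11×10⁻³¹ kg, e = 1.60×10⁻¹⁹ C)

pitch ≈ 309 µm

The velocity component along B is v∥ = v cos29.7° = 1.72×10^7 m/s.
The cyclotron period T = 2πm/(qB) = 1.80×10^-11 s is set by m, q, B alone.
Pitch = v∥·T = (1.72×10^7)(1.80×10^-11) = 3.09×10^-4 m.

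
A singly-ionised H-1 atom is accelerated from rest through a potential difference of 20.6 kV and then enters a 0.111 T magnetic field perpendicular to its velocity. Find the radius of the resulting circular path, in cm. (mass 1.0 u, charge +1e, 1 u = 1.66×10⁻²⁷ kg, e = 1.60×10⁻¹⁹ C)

r ≈ 18.6 cm

The kinetic energy gained is K = qV = (1×1.60×10^-19)(2.06×10^4) = 3.30×10^-15 J.
v = √(2K/m) = 1.99×10^6 m/s.
r = mv/(qB) = (1.66×10^-27)(1.99×10^6) / [(1×1.60×10^-19)(0.111)] = 0.186 m.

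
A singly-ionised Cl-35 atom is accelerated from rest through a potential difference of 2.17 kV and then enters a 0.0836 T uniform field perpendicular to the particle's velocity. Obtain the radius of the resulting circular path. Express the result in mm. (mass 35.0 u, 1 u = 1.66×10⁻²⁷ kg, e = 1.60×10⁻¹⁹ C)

The kinetic energy gained is K = qV = (1×1.60×10^-19)(2170) = 3.47×10^-16 J.
v = √(2K/m) = 1.09×10^5 m/s.
r = mv/(qB) = (5.81×10^-26)(1.09×10^5) / [(1×1.60×10^-19)(0.0836)] = 0.475 m.

r ≈ 475 mm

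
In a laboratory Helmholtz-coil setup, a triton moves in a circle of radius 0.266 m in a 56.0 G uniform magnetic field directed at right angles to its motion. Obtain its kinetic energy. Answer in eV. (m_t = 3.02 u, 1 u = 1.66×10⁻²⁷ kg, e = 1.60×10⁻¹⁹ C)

K ≈ 35.4 eV

v = qBr/m = (1×1.60×10^-19)(5.60×10^-3)(0.266) / (5.01×10^-27) = 4.75×10^4 m/s.
K = ½mv² = 0.5·(5.01×10^-27)·(4.75×10^4)² = 5.67×10^-18 J = 35.4 eV.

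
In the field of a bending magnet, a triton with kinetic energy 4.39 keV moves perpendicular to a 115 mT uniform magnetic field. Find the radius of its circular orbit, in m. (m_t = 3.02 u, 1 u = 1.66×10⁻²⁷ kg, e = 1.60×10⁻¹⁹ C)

r ≈ 0.144 m

Convert the energy: K = 4.39 keV = 7.02×10^-16 J.
v = √(2K/m) = √(2·7.02×10^-16/5.01×10^-27) = 5.29×10^5 m/s.
r = mv/(qB) = (5.01×10^-27)(5.29×10^5) / [(1×1.60×10^-19)(0.115)] = 0.144 m.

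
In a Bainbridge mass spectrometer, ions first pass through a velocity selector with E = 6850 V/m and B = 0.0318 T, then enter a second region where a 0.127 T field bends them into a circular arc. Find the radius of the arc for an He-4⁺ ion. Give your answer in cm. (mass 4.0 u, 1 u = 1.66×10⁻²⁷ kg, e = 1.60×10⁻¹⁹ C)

r ≈ 7.04 cm

The selector passes v = E/B = 6850/0.0318 = 2.15×10^5 m/s.
In the deflection region, r = mv/(qB₂) = (6.64×10^-27)(2.15×10^5) / [(1×1.60×10^-19)(0.127)] = 0.0704 m.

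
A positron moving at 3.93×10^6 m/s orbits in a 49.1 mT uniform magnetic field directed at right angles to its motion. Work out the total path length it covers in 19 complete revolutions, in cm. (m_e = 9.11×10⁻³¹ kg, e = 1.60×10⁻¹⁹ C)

r = mv/(qB) = 4.56×10^-4 m, so one revolution covers 2πr = 2.86×10^-3 m.
In 19 revolutions: L = 19·2πr = 0.0544 m.

L ≈ 5.44 cm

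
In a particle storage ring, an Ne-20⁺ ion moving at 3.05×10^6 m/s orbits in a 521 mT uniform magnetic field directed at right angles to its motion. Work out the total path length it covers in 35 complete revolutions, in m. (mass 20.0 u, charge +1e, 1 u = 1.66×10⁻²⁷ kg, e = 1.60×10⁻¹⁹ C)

L ≈ 267 m

r = mv/(qB) = 1.21 m, so one revolution covers 2πr = 7.63 m.
In 35 revolutions: L = 35·2πr = 267 m.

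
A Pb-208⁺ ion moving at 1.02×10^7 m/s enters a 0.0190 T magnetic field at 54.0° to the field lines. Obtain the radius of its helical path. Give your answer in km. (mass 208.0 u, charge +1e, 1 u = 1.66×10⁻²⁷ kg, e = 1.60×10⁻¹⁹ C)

r ≈ 0.937 km

Only the perpendicular component v⊥ = v sin54.0° = 8.25×10^6 m/s is bent by the field.
r = m v⊥ /(qB) = (3.45×10^-25)(8.25×10^6) / [(1×1.60×10^-19)(0.0190)] = 937 m.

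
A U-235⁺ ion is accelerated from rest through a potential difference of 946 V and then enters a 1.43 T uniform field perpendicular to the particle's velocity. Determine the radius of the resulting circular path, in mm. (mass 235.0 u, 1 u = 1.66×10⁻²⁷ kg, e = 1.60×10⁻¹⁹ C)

r ≈ 47.5 mm

The kinetic energy gained is K = qV = (1×1.60×10^-19)(946) = 1.51×10^-16 J.
v = √(2K/m) = 2.79×10^4 m/s.
r = mv/(qB) = (3.90×10^-25)(2.79×10^4) / [(1×1.60×10^-19)(1.43)] = 0.0475 m.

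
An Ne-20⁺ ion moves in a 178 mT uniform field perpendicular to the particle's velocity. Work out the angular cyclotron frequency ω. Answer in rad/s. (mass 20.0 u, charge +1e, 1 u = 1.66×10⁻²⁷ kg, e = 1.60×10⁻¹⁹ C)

ω ≈ 8.58×10^5 rad/s

ω = qB/m = (1×1.60×10^-19)(0.178) / (3.32×10^-26) = 8.58×10^5 rad/s.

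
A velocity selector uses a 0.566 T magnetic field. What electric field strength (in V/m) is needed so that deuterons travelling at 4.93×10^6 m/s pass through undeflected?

E ≈ 2.79×10^6 V/m

qE = qvB ⇒ E = vB = (4.93×10^6)(0.566) = 2.79×10^6 V/m.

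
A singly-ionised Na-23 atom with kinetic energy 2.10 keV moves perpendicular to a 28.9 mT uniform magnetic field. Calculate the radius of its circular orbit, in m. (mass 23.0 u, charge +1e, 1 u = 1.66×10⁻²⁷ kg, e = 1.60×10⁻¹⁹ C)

Convert the energy: K = 2.10 keV = 3.36×10^-16 J.
v = √(2K/m) = √(2·3.36×10^-16/3.82×10^-26) = 1.33×10^5 m/s.
r = mv/(qB) = (3.82×10^-26)(1.33×10^5) / [(1×1.60×10^-19)(0.0289)] = 1.10 m.

r ≈ 1.10 m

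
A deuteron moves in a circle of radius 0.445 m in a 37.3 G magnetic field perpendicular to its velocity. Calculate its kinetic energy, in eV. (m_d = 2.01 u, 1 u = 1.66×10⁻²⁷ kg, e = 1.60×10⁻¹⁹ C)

v = qBr/m = (1×1.60×10^-19)(3.73×10^-3)(0.445) / (3.34×10^-27) = 7.96×10^4 m/s.
K = ½mv² = 0.5·(3.34×10^-27)·(7.96×10^4)² = 1.06×10^-17 J = 66.1 eV.

K ≈ 66.1 eV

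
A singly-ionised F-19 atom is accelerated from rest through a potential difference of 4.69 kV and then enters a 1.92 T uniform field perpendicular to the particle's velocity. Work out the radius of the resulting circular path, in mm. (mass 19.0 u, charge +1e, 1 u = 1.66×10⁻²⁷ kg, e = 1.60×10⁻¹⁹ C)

r ≈ 22.4 mm

The kinetic energy gained is K = qV = (1×1.60×10^-19)(4690) = 7.50×10^-16 J.
v = √(2K/m) = 2.18×10^5 m/s.
r = mv/(qB) = (3.15×10^-26)(2.18×10^5) / [(1×1.60×10^-19)(1.92)] = 0.0224 m.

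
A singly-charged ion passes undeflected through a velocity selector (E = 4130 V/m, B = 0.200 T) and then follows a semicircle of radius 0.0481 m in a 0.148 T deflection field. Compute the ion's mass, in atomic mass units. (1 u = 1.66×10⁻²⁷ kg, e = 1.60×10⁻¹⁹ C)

v = E/B₁ = 2.06×10^4 m/s.
From r = mv/(qB₂), m = qB₂r/v = (1×1.60×10^-19)(0.148)(0.0481) / (2.06×10^4) = 5.52×10^-26 kg.
In atomic mass units: m = 5.52×10^-26 / 1.66×10^-27 = 33.2 u.

m ≈ 33.2 u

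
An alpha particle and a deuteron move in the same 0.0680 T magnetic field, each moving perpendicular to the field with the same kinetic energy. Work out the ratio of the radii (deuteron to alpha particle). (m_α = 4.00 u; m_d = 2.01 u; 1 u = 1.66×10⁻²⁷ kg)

r = √(2mK)/(qB) ⇒ at equal K, r ∝ √m/q.
r_{deuteron}/r_{alpha particle} = 1.42.

ratio ≈ 1.42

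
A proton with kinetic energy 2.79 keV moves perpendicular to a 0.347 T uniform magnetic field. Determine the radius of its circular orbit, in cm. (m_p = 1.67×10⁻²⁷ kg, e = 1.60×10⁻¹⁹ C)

Convert the energy: K = 2.79 keV = 4.46×10^-16 J.
v = √(2K/m) = √(2·4.46×10^-16/1.67×10^-27) = 7.31×10^5 m/s.
r = mv/(qB) = (1.67×10^-27)(7.31×10^5) / [(1×1.60×10^-19)(0.347)] = 0.0220 m.

r ≈ 2.20 cm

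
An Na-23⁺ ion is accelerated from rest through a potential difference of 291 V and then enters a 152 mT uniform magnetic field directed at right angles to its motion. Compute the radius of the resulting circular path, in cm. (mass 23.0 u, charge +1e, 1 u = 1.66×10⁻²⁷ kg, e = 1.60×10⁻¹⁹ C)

r ≈ 7.75 cm

The kinetic energy gained is K = qV = (1×1.60×10^-19)(291) = 4.66×10^-17 J.
v = √(2K/m) = 4.94×10^4 m/s.
r = mv/(qB) = (3.82×10^-26)(4.94×10^4) / [(1×1.60×10^-19)(0.152)] = 0.0775 m.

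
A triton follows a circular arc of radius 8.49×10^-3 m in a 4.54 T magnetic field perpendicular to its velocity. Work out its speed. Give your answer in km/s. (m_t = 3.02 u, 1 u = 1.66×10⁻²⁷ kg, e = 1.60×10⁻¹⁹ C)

From qvB = mv²/r, v = qBr/m.
v = (1×1.60×10^-19)(4.54)(8.49×10^-3) / (5.01×10^-27) = 1.23×10^6 m/s.

v ≈ 1230 km/s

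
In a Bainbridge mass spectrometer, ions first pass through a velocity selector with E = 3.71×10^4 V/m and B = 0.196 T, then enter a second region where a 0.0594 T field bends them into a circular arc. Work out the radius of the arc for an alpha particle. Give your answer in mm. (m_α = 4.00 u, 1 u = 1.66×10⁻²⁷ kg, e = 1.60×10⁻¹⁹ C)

r ≈ 66.1 mm

The selector passes v = E/B = 3.71×10^4/0.196 = 1.89×10^5 m/s.
In the deflection region, r = mv/(qB₂) = (6.64×10^-27)(1.89×10^5) / [(2×1.60×10^-19)(0.0594)] = 0.0661 m.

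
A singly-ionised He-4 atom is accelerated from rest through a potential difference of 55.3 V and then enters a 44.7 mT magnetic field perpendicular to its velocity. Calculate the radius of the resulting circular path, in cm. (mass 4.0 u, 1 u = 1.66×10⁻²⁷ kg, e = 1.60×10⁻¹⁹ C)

r ≈ 4.79 cm

The kinetic energy gained is K = qV = (1×1.60×10^-19)(55.3) = 8.85×10^-18 J.
v = √(2K/m) = 5.16×10^4 m/s.
r = mv/(qB) = (6.64×10^-27)(5.16×10^4) / [(1×1.60×10^-19)(0.0447)] = 0.0479 m.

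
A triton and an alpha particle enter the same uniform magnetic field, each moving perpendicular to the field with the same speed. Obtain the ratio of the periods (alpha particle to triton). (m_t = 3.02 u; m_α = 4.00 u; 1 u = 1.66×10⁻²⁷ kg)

ratio ≈ 0.662

T = 2πm/(qB) is independent of speed, so T₂/T₁ = (m₂/q₂)/(m₁/q₁).
T_{alpha particle}/T_{triton} = (6.64×10^-27/2e) / (5.01×10^-27/1e) = 0.662.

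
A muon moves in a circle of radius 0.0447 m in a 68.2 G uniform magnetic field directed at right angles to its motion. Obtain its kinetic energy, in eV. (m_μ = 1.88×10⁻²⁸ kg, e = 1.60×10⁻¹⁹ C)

K ≈ 39.5 eV

v = qBr/m = (1×1.60×10^-19)(6.82×10^-3)(0.0447) / (1.88×10^-28) = 2.59×10^5 m/s.
K = ½mv² = 0.5·(1.88×10^-28)·(2.59×10^5)² = 6.33×10^-18 J = 39.5 eV.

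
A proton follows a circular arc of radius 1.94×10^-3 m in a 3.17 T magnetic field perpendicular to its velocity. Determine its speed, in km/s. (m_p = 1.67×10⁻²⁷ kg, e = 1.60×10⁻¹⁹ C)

v ≈ 589 km/s

From qvB = mv²/r, v = qBr/m.
v = (1×1.60×10^-19)(3.17)(1.94×10^-3) / (1.67×10^-27) = 5.89×10^5 m/s.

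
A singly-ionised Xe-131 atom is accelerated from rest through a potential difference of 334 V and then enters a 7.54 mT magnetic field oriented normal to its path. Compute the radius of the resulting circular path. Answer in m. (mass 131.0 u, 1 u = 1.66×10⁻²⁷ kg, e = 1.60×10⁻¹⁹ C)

r ≈ 4.00 m

The kinetic energy gained is K = qV = (1×1.60×10^-19)(334) = 5.34×10^-17 J.
v = √(2K/m) = 2.22×10^4 m/s.
r = mv/(qB) = (2.17×10^-25)(2.22×10^4) / [(1×1.60×10^-19)(7.54×10^-3)] = 4.00 m.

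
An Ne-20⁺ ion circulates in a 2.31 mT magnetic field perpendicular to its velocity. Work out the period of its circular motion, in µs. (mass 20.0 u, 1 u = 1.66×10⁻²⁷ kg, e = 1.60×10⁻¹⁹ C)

T ≈ 564 µs

The cyclotron period is independent of speed: T = 2πm/(qB).
T = 2π(3.32×10^-26) / [(1×1.60×10^-19)(2.31×10^-3)] = 5.64×10^-4 s.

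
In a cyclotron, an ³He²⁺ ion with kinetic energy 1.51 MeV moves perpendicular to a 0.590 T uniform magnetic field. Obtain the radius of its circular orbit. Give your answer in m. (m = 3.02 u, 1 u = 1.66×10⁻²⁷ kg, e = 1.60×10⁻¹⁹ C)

r ≈ 0.261 m

Convert the energy: K = 1.51 MeV = 2.42×10^-13 J.
v = √(2K/m) = √(2·2.42×10^-13/5.01×10^-27) = 9.82×10^6 m/s.
r = mv/(qB) = (5.01×10^-27)(9.82×10^6) / [(2×1.60×10^-19)(0.590)] = 0.261 m.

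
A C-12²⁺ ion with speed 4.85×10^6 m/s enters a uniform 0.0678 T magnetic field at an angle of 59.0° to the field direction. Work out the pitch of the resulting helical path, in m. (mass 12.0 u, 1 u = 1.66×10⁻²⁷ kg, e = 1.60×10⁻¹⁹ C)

pitch ≈ 14.4 m

The velocity component along B is v∥ = v cos59.0° = 2.50×10^6 m/s.
The cyclotron period T = 2πm/(qB) = 5.77×10^-6 s is set by m, q, B alone.
Pitch = v∥·T = (2.50×10^6)(5.77×10^-6) = 14.4 m.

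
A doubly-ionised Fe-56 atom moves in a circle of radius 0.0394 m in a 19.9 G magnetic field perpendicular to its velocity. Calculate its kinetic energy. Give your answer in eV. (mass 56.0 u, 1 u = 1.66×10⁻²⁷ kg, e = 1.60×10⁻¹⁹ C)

v = qBr/m = (2×1.60×10^-19)(1.99×10^-3)(0.0394) / (9.30×10^-26) = 270 m/s.
K = ½mv² = 0.5·(9.30×10^-26)·(270)² = 3.39×10^-21 J = 0.0212 eV.

K ≈ 0.0212 eV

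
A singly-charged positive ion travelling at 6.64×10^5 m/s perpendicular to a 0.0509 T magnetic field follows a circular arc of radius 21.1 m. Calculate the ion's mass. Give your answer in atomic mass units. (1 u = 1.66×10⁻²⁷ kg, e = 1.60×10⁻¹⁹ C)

m ≈ 156 u

qvB = mv²/r ⇒ m = qBr/v.
m = (1×1.60×10^-19)(0.0509)(21.1) / (6.64×10^5) = 2.59×10^-25 kg = 156 u.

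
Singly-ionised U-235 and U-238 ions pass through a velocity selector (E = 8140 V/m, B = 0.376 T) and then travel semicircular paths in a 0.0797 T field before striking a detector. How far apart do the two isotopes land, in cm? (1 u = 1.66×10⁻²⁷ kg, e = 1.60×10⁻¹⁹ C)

Both emerge at v = E/B₁ = 2.16×10^4 m/s.
r = mv/(qB₂), so r₁ = 0.66227 m and r₂ = 0.67072 m, giving Δr = 8.45×10^-3 m.
After a semicircle each ion lands a diameter 2r from the entry slit, so the separation is 2Δr = 0.0169 m.

Δd ≈ 1.69 cm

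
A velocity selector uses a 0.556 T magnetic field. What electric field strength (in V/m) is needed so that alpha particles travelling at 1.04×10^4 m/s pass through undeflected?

qE = qvB ⇒ E = vB = (1.04×10^4)(0.556) = 5780 V/m.

E ≈ 5780 V/m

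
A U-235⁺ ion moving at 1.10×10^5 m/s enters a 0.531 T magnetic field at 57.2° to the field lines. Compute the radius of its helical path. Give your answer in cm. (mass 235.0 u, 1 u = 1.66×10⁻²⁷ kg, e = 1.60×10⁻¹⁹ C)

r ≈ 42.5 cm

Only the perpendicular component v⊥ = v sin57.2° = 9.25×10^4 m/s is bent by the field.
r = m v⊥ /(qB) = (3.90×10^-25)(9.25×10^4) / [(1×1.60×10^-19)(0.531)] = 0.425 m.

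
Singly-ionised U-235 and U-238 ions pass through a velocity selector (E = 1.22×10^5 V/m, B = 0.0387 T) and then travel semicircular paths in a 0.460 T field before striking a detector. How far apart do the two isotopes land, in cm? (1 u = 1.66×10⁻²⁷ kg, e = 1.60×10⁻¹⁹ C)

Both emerge at v = E/B₁ = 3.15×10^6 m/s.
r = mv/(qB₂), so r₁ = 16.709 m and r₂ = 16.922 m, giving Δr = 0.213 m.
After a semicircle each ion lands a diameter 2r from the entry slit, so the separation is 2Δr = 0.427 m.

Δd ≈ 42.7 cm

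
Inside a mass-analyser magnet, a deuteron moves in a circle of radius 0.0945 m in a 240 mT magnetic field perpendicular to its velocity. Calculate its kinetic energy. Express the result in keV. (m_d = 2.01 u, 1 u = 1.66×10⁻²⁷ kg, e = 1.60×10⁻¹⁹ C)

v = qBr/m = (1×1.60×10^-19)(0.240)(0.0945) / (3.34×10^-27) = 1.09×10^6 m/s.
K = ½mv² = 0.5·(3.34×10^-27)·(1.09×10^6)² = 1.97×10^-15 J = 12.3 keV.

K ≈ 12.3 keV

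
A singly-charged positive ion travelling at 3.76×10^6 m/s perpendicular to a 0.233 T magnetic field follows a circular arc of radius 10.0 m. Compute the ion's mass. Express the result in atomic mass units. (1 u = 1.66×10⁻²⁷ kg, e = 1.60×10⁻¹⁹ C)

m ≈ 59.7 u

qvB = mv²/r ⇒ m = qBr/v.
m = (1×1.60×10^-19)(0.233)(10.0) / (3.76×10^6) = 9.91×10^-26 kg = 59.7 u.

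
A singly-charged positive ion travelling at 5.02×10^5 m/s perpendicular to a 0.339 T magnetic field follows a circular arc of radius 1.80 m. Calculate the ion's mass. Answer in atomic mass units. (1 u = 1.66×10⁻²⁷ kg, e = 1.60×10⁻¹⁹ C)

qvB = mv²/r ⇒ m = qBr/v.
m = (1×1.60×10^-19)(0.339)(1.80) / (5.02×10^5) = 1.94×10^-25 kg = 117 u.

m ≈ 117 u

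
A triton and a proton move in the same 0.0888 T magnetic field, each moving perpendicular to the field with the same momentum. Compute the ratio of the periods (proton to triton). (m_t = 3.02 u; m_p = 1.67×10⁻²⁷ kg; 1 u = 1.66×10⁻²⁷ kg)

T = 2πm/(qB) is independent of speed, so T₂/T₁ = (m₂/q₂)/(m₁/q₁).
T_{proton}/T_{triton} = (1.67×10^-27/1e) / (5.01×10^-27/1e) = 0.333.

ratio ≈ 0.333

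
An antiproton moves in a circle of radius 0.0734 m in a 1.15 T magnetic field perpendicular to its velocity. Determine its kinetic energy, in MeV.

K ≈ 0.341 MeV

v = qBr/m = (1×1.60×10^-19)(1.15)(0.0734) / (1.67×10^-27) = 8.09×10^6 m/s.
K = ½mv² = 0.5·(1.67×10^-27)·(8.09×10^6)² = 5.46×10^-14 J = 0.341 MeV.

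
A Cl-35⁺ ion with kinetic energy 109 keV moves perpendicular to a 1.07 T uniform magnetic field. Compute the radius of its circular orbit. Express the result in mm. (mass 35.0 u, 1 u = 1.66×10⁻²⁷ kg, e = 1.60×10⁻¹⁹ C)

r ≈ 263 mm

Convert the energy: K = 109 keV = 1.74×10^-14 J.
v = √(2K/m) = √(2·1.74×10^-14/5.81×10^-26) = 7.75×10^5 m/s.
r = mv/(qB) = (5.81×10^-26)(7.75×10^5) / [(1×1.60×10^-19)(1.07)] = 0.263 m.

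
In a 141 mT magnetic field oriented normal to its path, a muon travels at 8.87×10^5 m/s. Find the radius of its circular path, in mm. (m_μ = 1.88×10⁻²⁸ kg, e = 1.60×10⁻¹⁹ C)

r ≈ 7.39 mm

The magnetic force provides the centripetal force: qvB = mv²/r, so r = mv/(qB).
r = (1.88×10^-28 kg)(8.87×10^5 m/s) / [(1×1.60×10^-19 C)(0.141 T)] = 7.39×10^-3 m.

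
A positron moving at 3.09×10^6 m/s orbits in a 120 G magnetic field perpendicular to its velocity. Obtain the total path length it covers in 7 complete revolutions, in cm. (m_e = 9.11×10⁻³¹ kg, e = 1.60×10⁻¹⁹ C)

L ≈ 6.45 cm

r = mv/(qB) = 1.47×10^-3 m, so one revolution covers 2πr = 9.21×10^-3 m.
In 7 revolutions: L = 7·2πr = 0.0645 m.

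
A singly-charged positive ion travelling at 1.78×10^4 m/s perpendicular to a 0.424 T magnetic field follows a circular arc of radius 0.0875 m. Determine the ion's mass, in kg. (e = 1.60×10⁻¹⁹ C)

m ≈ 3.33×10^-25 kg

qvB = mv²/r ⇒ m = qBr/v.
m = (1×1.60×10^-19)(0.424)(0.0875) / (1.78×10^4) = 3.33×10^-25 kg.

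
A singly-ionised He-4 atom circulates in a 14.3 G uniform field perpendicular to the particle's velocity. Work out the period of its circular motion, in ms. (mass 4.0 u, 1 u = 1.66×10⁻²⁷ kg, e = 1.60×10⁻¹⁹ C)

T ≈ 0.182 ms

The cyclotron period is independent of speed: T = 2πm/(qB).
T = 2π(6.64×10^-27) / [(1×1.60×10^-19)(1.43×10^-3)] = 1.82×10^-4 s.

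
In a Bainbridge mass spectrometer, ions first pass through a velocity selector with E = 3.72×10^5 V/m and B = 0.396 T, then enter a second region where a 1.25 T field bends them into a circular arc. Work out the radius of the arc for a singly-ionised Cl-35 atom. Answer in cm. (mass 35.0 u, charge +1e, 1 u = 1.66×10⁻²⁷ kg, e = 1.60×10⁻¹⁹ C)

r ≈ 27.3 cm

The selector passes v = E/B = 3.72×10^5/0.396 = 9.39×10^5 m/s.
In the deflection region, r = mv/(qB₂) = (5.81×10^-26)(9.39×10^5) / [(1×1.60×10^-19)(1.25)] = 0.273 m.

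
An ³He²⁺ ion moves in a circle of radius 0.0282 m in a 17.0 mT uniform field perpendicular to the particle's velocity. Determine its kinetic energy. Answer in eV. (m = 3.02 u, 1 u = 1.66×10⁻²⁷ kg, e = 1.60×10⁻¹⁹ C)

v = qBr/m = (2×1.60×10^-19)(0.0170)(0.0282) / (5.01×10^-27) = 3.06×10^4 m/s.
K = ½mv² = 0.5·(5.01×10^-27)·(3.06×10^4)² = 2.35×10^-18 J = 14.7 eV.

K ≈ 14.7 eV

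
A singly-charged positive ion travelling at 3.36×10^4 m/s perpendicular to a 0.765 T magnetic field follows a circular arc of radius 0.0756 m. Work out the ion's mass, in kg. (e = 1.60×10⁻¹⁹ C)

m ≈ 2.75×10^-25 kg

qvB = mv²/r ⇒ m = qBr/v.
m = (1×1.60×10^-19)(0.765)(0.0756) / (3.36×10^4) = 2.75×10^-25 kg.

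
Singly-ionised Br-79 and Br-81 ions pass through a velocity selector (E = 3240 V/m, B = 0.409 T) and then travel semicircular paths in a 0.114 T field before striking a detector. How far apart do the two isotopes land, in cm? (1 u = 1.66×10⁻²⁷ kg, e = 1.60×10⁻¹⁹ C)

Δd ≈ 0.288 cm

Both emerge at v = E/B₁ = 7920 m/s.
r = mv/(qB₂), so r₁ = 0.05696 m and r₂ = 0.05840 m, giving Δr = 1.44×10^-3 m.
After a semicircle each ion lands a diameter 2r from the entry slit, so the separation is 2Δr = 2.88×10^-3 m.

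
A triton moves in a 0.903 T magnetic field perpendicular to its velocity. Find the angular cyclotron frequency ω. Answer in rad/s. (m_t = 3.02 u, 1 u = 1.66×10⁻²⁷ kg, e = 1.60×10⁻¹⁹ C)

ω = qB/m = (1×1.60×10^-19)(0.903) / (5.01×10^-27) = 2.88×10^7 rad/s.

ω ≈ 2.88×10^7 rad/s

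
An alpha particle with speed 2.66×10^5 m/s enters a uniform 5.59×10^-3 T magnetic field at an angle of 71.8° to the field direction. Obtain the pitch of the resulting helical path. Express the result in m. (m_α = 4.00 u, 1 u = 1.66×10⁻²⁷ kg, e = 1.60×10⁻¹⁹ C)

The velocity component along B is v∥ = v cos71.8° = 8.31×10^4 m/s.
The cyclotron period T = 2πm/(qB) = 2.33×10^-5 s is set by m, q, B alone.
Pitch = v∥·T = (8.31×10^4)(2.33×10^-5) = 1.94 m.

pitch ≈ 1.94 m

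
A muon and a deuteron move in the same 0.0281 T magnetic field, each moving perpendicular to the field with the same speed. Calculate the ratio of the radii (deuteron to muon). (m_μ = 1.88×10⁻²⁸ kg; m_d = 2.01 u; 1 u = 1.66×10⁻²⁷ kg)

ratio ≈ 17.7

r = mv/(qB) ⇒ at equal v, r ∝ m/q.
r_{deuteron}/r_{muon} = 17.7.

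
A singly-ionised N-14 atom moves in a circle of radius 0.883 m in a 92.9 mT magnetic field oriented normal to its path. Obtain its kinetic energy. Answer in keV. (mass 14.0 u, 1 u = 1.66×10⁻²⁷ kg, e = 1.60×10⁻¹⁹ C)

v = qBr/m = (1×1.60×10^-19)(0.0929)(0.883) / (2.32×10^-26) = 5.65×10^5 m/s.
K = ½mv² = 0.5·(2.32×10^-26)·(5.65×10^5)² = 3.71×10^-15 J = 23.2 keV.

K ≈ 23.2 keV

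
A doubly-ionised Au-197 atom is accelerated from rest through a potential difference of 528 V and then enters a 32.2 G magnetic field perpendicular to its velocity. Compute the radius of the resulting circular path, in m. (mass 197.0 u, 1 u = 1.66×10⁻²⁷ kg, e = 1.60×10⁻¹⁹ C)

r ≈ 10.2 m

The kinetic energy gained is K = qV = (2×1.60×10^-19)(528) = 1.69×10^-16 J.
v = √(2K/m) = 3.21×10^4 m/s.
r = mv/(qB) = (3.27×10^-25)(3.21×10^4) / [(2×1.60×10^-19)(3.22×10^-3)] = 10.2 m.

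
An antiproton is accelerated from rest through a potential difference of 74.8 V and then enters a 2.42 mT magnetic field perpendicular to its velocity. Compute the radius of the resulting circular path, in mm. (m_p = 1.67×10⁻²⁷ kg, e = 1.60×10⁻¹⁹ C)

The kinetic energy gained is K = qV = (1×1.60×10^-19)(74.8) = 1.20×10^-17 J.
v = √(2K/m) = 1.20×10^5 m/s.
r = mv/(qB) = (1.67×10^-27)(1.20×10^5) / [(1×1.60×10^-19)(2.42×10^-3)] = 0.516 m.

r ≈ 516 mm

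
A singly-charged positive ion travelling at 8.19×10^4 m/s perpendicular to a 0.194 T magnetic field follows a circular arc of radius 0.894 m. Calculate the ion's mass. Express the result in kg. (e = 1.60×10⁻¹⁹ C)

qvB = mv²/r ⇒ m = qBr/v.
m = (1×1.60×10^-19)(0.194)(0.894) / (8.19×10^4) = 3.39×10^-25 kg.

m ≈ 3.39×10^-25 kg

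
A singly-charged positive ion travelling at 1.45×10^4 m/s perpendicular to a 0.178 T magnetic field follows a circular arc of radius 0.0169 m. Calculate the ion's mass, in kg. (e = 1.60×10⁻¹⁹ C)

m ≈ 3.32×10^-26 kg

qvB = mv²/r ⇒ m = qBr/v.
m = (1×1.60×10^-19)(0.178)(0.0169) / (1.45×10^4) = 3.32×10^-26 kg.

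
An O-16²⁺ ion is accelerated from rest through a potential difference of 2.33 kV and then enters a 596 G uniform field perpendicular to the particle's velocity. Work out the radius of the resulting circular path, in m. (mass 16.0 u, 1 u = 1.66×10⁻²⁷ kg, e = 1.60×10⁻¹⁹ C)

r ≈ 0.330 m

The kinetic energy gained is K = qV = (2×1.60×10^-19)(2330) = 7.46×10^-16 J.
v = √(2K/m) = 2.37×10^5 m/s.
r = mv/(qB) = (2.66×10^-26)(2.37×10^5) / [(2×1.60×10^-19)(0.0596)] = 0.330 m.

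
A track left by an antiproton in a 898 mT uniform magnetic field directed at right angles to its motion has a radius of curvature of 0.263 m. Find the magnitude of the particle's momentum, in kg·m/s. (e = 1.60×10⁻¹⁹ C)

Since qvB = mv²/r, the momentum p = mv = qBr.
p = (1×1.60×10^-19)(0.898)(0.263) = 3.78×10^-20 kg·m/s.

p ≈ 3.78×10^-20 kg·m/s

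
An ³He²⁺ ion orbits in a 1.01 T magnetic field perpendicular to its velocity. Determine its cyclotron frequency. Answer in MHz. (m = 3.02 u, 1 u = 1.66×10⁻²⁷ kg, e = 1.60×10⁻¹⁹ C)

f ≈ 10.3 MHz

f = qB/(2πm) = (2×1.60×10^-19)(1.01) / [2π(5.01×10^-27)] = 1.03×10^7 Hz.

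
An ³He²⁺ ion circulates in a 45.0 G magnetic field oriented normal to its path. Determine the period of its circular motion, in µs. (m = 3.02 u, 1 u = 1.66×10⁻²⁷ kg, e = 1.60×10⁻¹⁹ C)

T ≈ 21.9 µs

The cyclotron period is independent of speed: T = 2πm/(qB).
T = 2π(5.01×10^-27) / [(2×1.60×10^-19)(4.50×10^-3)] = 2.19×10^-5 s.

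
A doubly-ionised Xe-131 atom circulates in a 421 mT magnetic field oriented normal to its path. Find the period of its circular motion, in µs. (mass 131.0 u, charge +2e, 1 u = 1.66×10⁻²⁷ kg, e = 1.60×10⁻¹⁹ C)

T ≈ 10.1 µs

The cyclotron period is independent of speed: T = 2πm/(qB).
T = 2π(2.17×10^-25) / [(2×1.60×10^-19)(0.421)] = 1.01×10^-5 s.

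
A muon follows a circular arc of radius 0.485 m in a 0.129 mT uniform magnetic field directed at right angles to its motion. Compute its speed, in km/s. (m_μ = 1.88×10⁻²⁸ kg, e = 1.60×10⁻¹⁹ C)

From qvB = mv²/r, v = qBr/m.
v = (1×1.60×10^-19)(1.29×10^-4)(0.485) / (1.88×10^-28) = 5.32×10^4 m/s.

v ≈ 53.2 km/s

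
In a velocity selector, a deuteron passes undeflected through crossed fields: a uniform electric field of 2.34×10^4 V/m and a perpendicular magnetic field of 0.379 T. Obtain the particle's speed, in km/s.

For zero net force, qE = qvB, so v = E/B.
v = (2.34×10^4) / (0.379) = 6.17×10^4 m/s.

v ≈ 61.7 km/s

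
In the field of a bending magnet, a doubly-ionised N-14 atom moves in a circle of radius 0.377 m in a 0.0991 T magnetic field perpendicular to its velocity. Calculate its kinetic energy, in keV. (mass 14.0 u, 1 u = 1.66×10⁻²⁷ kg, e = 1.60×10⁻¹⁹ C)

v = qBr/m = (2×1.60×10^-19)(0.0991)(0.377) / (2.32×10^-26) = 5.14×10^5 m/s.
K = ½mv² = 0.5·(2.32×10^-26)·(5.14×10^5)² = 3.08×10^-15 J = 19.2 keV.

K ≈ 19.2 keV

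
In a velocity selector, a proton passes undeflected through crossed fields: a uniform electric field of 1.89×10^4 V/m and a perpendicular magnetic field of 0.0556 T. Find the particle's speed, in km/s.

For zero net force, qE = qvB, so v = E/B.
v = (1.89×10^4) / (0.0556) = 3.40×10^5 m/s.

v ≈ 340 km/s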